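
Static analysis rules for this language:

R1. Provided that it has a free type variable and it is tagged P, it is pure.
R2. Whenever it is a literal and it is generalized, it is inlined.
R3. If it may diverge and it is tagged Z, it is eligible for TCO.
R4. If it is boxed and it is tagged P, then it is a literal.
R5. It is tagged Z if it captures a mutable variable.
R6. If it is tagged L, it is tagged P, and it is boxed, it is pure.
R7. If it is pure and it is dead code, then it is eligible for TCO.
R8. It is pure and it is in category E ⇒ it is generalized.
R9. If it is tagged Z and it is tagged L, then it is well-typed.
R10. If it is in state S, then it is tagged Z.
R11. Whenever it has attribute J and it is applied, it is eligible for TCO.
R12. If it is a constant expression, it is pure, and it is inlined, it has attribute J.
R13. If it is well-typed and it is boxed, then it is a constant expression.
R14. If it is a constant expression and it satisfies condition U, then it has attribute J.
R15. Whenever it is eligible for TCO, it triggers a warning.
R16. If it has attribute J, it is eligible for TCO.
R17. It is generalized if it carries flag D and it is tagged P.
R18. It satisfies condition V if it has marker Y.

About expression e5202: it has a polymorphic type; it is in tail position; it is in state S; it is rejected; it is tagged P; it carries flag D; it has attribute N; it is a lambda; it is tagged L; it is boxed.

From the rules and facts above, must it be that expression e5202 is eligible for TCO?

Yes

By R4 (it is boxed, it is tagged P): it is a literal.
By R6 (it is tagged L, it is tagged P, it is boxed): it is pure.
By R10 (it is in state S): it is tagged Z.
By R17 (it carries flag D, it is tagged P): it is generalized.
By R2 (it is a literal, it is generalized): it is inlined.
By R9 (it is tagged Z, it is tagged L): it is well-typed.
By R13 (it is well-typed, it is boxed): it is a constant expression.
By R12 (it is a constant expression, it is pure, it is inlined): it has attribute J.
By R16 (it has attribute J): it is eligible for TCO.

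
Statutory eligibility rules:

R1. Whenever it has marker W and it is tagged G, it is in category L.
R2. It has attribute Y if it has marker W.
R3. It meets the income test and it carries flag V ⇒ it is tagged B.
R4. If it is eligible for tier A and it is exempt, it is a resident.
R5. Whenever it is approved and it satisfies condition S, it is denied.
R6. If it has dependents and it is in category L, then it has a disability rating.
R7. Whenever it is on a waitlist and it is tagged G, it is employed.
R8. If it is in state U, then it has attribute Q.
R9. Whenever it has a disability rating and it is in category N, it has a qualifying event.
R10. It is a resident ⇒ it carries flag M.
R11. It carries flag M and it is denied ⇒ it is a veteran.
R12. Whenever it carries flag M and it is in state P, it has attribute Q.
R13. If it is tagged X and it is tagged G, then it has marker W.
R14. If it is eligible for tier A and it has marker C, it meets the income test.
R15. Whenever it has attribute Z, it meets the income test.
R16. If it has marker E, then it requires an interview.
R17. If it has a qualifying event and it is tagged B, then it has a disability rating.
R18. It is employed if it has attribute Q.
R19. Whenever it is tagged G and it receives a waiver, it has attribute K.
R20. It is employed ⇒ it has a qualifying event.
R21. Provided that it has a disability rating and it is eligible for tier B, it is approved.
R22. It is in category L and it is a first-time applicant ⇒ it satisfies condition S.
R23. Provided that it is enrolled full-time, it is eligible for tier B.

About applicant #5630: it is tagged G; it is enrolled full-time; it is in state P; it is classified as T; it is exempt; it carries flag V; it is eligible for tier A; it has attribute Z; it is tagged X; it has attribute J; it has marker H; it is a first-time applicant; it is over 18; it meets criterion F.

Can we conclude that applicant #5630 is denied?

By R4 (it is eligible for tier A, it is exempt): it is a resident.
By R10 (it is a resident): it carries flag M.
By R12 (it carries flag M, it is in state P): it has attribute Q.
By R13 (it is tagged X, it is tagged G): it has marker W.
By R15 (it has attribute Z): it meets the income test.
By R18 (it has attribute Q): it is employed.
By R20 (it is employed): it has a qualifying event.
By R23 (it is enrolled full-time): it is eligible for tier B.
By R1 (it has marker W, it is tagged G): it is in category L.
By R3 (it meets the income test, it carries flag V): it is tagged B.
By R17 (it has a qualifying event, it is tagged B): it has a disability rating.
By R21 (it has a disability rating, it is eligible for tier B): it is approved.
By R22 (it is in category L, it is a first-time applicant): it satisfies condition S.
By R5 (it is approved, it satisfies condition S): it is denied.

Yes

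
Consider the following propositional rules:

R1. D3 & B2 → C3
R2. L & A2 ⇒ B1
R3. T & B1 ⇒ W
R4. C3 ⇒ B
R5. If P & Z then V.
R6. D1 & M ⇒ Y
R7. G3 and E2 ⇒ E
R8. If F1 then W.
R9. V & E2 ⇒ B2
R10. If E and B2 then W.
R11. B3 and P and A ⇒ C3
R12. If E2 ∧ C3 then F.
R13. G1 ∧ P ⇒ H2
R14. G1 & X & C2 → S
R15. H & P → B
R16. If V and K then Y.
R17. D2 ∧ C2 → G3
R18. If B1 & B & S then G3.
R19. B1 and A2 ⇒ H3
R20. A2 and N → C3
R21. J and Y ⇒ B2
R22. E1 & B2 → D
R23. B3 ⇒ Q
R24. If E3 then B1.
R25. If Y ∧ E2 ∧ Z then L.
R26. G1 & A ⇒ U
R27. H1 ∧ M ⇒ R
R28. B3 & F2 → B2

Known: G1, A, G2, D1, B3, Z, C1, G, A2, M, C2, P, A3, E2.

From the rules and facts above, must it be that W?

Forward chaining from the given facts derives: V, Y, B2, C3, F, H2, Q, L, U, B1, B, H3.
Rules concluding W: R3 needs T; R8 needs F1; R10 needs E — none of these are established.

No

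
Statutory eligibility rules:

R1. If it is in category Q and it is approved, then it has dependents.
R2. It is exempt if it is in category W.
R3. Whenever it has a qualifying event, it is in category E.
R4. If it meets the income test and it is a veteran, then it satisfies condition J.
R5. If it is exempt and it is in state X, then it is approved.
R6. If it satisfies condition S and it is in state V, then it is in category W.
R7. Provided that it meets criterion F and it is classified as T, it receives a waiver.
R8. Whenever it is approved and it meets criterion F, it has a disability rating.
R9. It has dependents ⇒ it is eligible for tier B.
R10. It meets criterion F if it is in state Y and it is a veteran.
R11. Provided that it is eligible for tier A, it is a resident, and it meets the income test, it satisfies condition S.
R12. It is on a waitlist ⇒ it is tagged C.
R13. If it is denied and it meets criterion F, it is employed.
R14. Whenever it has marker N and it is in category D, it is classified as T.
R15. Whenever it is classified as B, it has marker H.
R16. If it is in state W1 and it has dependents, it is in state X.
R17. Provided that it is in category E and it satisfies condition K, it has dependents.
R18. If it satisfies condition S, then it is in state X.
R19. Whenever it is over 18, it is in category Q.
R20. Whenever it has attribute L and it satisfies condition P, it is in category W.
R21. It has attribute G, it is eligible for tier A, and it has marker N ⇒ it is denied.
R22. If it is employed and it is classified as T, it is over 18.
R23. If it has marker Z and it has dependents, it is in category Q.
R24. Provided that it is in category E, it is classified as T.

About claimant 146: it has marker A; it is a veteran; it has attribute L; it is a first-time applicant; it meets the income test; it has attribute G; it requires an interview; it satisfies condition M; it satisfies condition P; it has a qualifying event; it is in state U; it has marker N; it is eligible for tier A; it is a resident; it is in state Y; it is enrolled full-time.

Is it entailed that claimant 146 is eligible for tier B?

By R3 (it has a qualifying event): it is in category E.
By R10 (it is in state Y, it is a veteran): it meets criterion F.
By R11 (it is eligible for tier A, it is a resident, it meets the income test): it satisfies condition S.
By R18 (it satisfies condition S): it is in state X.
By R20 (it has attribute L, it satisfies condition P): it is in category W.
By R21 (it has attribute G, it is eligible for tier A, it has marker N): it is denied.
By R24 (it is in category E): it is classified as T.
By R2 (it is in category W): it is exempt.
By R5 (it is exempt, it is in state X): it is approved.
By R13 (it is denied, it meets criterion F): it is employed.
By R22 (it is employed, it is classified as T): it is over 18.
By R19 (it is over 18): it is in category Q.
By R1 (it is in category Q, it is approved): it has dependents.
By R9 (it has dependents): it is eligible for tier B.

Yes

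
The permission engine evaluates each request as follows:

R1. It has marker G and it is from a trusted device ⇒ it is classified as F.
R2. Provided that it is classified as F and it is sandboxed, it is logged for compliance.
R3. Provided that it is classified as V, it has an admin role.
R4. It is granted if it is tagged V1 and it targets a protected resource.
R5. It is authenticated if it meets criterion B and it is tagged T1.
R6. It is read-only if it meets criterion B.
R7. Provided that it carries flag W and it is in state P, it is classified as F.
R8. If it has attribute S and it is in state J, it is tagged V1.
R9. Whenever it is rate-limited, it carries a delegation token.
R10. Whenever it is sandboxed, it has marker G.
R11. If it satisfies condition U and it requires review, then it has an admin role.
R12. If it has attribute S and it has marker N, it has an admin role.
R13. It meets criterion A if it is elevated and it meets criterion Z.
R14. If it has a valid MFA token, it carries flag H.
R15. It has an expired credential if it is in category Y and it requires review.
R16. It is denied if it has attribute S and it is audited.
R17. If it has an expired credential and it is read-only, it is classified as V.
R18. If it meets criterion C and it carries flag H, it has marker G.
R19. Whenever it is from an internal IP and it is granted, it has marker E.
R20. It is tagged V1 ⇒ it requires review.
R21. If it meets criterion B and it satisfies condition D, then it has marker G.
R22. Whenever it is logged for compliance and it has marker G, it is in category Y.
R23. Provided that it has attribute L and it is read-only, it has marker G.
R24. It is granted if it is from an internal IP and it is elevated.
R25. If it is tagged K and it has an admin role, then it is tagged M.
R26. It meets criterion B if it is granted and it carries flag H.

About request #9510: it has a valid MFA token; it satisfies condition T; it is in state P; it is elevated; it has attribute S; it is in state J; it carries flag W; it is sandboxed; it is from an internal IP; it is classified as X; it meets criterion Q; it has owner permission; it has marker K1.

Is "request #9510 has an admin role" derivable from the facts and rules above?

By R7 (it carries flag W, it is in state P): it is classified as F.
By R8 (it has attribute S, it is in state J): it is tagged V1.
By R10 (it is sandboxed): it has marker G.
By R14 (it has a valid MFA token): it carries flag H.
By R20 (it is tagged V1): it requires review.
By R24 (it is from an internal IP, it is elevated): it is granted.
By R26 (it is granted, it carries flag H): it meets criterion B.
By R2 (it is classified as F, it is sandboxed): it is logged for compliance.
By R6 (it meets criterion B): it is read-only.
By R22 (it is logged for compliance, it has marker G): it is in category Y.
By R15 (it is in category Y, it requires review): it has an expired credential.
By R17 (it has an expired credential, it is read-only): it is classified as V.
By R3 (it is classified as V): it has an admin role.

Yes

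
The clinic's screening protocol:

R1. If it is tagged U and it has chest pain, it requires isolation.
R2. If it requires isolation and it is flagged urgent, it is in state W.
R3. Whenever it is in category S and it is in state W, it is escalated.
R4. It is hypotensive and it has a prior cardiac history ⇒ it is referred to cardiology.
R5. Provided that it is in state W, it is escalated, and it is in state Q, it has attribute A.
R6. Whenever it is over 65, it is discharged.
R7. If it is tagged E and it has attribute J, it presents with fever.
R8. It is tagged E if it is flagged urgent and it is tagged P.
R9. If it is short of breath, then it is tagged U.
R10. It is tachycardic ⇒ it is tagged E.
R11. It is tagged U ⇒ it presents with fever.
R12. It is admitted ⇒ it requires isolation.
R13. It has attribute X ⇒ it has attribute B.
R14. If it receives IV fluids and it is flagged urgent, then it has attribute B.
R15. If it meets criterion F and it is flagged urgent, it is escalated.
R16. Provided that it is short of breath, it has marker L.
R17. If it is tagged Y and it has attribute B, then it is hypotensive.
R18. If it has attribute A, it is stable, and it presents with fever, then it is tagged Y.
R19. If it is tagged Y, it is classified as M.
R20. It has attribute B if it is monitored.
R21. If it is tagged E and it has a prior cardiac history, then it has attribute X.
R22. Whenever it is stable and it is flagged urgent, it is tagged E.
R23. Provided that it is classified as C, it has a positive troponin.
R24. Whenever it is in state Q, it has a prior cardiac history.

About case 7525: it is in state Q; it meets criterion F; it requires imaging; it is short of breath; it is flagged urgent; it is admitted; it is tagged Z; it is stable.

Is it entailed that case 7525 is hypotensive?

Yes

By R9 (it is short of breath): it is tagged U.
By R11 (it is tagged U): it presents with fever.
By R12 (it is admitted): it requires isolation.
By R15 (it meets criterion F, it is flagged urgent): it is escalated.
By R22 (it is stable, it is flagged urgent): it is tagged E.
By R24 (it is in state Q): it has a prior cardiac history.
By R2 (it requires isolation, it is flagged urgent): it is in state W.
By R5 (it is in state W, it is escalated, it is in state Q): it has attribute A.
By R18 (it has attribute A, it is stable, it presents with fever): it is tagged Y.
By R21 (it is tagged E, it has a prior cardiac history): it has attribute X.
By R13 (it has attribute X): it has attribute B.
By R17 (it is tagged Y, it has attribute B): it is hypotensive.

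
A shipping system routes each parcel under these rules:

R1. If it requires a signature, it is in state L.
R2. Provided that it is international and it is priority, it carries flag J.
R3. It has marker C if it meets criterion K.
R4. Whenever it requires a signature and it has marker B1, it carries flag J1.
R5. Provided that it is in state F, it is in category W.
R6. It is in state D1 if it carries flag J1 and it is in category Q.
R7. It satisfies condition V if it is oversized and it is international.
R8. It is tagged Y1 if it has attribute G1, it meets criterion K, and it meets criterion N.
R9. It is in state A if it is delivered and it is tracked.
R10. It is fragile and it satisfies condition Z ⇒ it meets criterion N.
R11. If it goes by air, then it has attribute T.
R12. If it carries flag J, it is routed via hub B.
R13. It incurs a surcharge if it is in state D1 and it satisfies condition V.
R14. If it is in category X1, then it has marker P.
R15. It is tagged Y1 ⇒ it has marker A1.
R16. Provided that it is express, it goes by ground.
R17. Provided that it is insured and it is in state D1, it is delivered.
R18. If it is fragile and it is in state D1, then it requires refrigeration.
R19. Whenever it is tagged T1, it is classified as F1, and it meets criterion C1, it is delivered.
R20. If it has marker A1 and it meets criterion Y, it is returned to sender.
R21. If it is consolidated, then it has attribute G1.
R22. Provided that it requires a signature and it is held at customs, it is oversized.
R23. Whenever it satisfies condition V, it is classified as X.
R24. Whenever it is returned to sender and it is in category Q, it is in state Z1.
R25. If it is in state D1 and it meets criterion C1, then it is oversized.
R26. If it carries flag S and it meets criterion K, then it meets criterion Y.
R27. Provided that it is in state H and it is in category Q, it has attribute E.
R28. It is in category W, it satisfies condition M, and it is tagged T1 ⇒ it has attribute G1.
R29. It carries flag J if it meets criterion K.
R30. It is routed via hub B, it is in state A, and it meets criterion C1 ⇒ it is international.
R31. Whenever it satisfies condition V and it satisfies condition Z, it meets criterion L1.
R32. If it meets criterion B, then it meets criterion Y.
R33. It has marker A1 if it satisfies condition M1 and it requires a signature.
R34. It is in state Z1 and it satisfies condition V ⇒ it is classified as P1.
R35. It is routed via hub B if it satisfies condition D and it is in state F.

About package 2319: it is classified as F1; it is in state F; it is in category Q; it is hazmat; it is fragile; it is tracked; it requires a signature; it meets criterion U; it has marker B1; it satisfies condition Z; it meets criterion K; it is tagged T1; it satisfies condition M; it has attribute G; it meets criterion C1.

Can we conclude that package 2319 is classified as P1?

No

Forward chaining from the given facts derives: is in state L, has marker C, carries flag J1, is in category W, is in state D1, meets criterion N, requires refrigeration, is delivered, is oversized, has attribute G1, carries flag J, is tagged Y1, is in state A, is routed via hub B, has marker A1, is international, satisfies condition V, incurs a surcharge, is classified as X, meets criterion L1.
The only rule concluding "it is classified as P1" is R34, which needs "it is in state Z1"; that is never established.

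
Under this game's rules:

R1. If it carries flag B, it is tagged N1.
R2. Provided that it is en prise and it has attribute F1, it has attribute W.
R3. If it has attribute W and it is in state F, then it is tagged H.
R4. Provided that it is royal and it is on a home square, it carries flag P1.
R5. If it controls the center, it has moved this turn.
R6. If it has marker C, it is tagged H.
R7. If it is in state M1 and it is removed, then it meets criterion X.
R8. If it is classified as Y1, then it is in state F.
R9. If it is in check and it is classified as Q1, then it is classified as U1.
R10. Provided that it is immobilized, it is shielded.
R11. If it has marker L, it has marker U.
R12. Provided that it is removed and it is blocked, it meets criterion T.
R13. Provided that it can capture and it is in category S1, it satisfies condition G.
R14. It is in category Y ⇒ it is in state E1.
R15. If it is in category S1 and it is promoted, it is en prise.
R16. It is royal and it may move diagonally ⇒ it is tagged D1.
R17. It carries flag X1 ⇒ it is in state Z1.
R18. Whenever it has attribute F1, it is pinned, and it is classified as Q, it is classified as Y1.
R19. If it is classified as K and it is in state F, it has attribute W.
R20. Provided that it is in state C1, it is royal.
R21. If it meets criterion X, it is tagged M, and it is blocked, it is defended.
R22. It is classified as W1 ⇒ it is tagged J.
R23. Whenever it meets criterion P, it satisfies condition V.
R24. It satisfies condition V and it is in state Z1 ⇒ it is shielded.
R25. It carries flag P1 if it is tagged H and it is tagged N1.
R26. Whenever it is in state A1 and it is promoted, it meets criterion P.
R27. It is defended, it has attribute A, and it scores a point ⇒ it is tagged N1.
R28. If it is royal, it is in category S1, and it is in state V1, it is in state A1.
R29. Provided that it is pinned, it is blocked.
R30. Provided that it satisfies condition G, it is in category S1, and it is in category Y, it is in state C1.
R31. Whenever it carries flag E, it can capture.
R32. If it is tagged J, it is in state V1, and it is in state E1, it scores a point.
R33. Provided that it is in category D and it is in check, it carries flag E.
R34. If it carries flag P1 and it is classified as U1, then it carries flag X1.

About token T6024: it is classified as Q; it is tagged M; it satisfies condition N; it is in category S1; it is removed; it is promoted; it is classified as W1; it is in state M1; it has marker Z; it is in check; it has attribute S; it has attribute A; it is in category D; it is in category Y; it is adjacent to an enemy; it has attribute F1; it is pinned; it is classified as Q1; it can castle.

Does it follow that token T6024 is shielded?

No

Forward chaining from the given facts derives: meets criterion X, is classified as U1, is in state E1, is en prise, is classified as Y1, is tagged J, is blocked, carries flag E, has attribute W, is in state F, meets criterion T, is defended, can capture, is tagged H, satisfies condition G, is in state C1, is royal.
Rules concluding "it is shielded": R10 needs "it is immobilized"; R24 needs "it satisfies condition V" — none of these are established.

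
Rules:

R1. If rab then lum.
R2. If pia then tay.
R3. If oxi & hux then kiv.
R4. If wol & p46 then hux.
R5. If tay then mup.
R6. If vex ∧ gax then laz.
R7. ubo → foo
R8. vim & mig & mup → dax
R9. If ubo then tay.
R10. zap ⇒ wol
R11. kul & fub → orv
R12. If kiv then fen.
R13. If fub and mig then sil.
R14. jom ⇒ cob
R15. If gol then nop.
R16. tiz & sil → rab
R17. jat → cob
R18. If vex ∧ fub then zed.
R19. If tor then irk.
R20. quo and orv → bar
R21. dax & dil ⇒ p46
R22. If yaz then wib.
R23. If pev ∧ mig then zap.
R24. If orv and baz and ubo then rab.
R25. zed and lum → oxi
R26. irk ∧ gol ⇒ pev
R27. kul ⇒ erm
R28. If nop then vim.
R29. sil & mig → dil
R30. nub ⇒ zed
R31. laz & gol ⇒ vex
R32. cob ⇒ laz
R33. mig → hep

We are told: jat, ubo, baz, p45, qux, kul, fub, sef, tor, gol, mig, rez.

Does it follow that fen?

Yes

tay  (by R9: ubo)
orv  (by R11: kul, fub)
sil  (by R13: fub, mig)
nop  (by R15: gol)
cob  (by R17: jat)
irk  (by R19: tor)
rab  (by R24: orv, baz, ubo)
pev  (by R26: irk, gol)
vim  (by R28: nop)
dil  (by R29: sil, mig)
laz  (by R32: cob)
lum  (by R1: rab)
mup  (by R5: tay)
dax  (by R8: vim, mig, mup)
p46  (by R21: dax, dil)
zap  (by R23: pev, mig)
vex  (by R31: laz, gol)
wol  (by R10: zap)
zed  (by R18: vex, fub)
oxi  (by R25: zed, lum)
hux  (by R4: wol, p46)
kiv  (by R3: oxi, hux)
fen  (by R12: kiv)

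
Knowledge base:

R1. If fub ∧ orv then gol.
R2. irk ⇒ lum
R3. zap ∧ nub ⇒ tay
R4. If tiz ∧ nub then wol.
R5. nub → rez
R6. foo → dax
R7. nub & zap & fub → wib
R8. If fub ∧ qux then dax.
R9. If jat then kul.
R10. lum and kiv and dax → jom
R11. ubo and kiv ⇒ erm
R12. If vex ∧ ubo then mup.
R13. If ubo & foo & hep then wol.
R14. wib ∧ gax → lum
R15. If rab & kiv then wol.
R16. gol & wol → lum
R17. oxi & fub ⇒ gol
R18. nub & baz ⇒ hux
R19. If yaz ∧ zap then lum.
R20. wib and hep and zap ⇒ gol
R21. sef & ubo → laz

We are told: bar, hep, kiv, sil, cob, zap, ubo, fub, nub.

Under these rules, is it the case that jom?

No

Forward chaining from the given facts derives: tay, rez, wib, erm, gol.
The only rule concluding jom is R10, which needs lum; that is never established.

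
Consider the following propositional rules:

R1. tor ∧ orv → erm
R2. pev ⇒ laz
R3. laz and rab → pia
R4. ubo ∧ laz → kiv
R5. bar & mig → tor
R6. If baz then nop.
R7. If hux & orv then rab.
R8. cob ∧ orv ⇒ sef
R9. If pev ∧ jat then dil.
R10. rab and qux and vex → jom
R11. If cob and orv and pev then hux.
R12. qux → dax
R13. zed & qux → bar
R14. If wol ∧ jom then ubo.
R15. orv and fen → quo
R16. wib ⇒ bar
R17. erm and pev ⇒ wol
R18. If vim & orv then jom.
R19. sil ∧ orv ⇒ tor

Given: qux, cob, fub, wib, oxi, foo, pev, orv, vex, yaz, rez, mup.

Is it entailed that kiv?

Forward chaining from the given facts derives: laz, sef, hux, dax, bar, rab, jom, pia.
The only rule concluding kiv is R4, which needs ubo; that is never established.

No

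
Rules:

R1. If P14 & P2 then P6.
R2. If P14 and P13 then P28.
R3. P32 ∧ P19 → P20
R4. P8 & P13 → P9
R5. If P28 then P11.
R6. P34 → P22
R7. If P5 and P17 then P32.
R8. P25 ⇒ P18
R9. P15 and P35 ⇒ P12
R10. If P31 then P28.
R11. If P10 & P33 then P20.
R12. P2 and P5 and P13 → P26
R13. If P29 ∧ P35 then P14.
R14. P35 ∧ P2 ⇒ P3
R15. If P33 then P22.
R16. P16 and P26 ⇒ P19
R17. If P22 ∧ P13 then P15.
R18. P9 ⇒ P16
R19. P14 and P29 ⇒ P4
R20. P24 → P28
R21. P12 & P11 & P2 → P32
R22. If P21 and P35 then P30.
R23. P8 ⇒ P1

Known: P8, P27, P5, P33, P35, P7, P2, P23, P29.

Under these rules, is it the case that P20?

No

Forward chaining from the given facts derives: P14, P3, P22, P4, P1, P6.
Rules concluding P20: R3 needs P32; R11 needs P10 — none of these are established.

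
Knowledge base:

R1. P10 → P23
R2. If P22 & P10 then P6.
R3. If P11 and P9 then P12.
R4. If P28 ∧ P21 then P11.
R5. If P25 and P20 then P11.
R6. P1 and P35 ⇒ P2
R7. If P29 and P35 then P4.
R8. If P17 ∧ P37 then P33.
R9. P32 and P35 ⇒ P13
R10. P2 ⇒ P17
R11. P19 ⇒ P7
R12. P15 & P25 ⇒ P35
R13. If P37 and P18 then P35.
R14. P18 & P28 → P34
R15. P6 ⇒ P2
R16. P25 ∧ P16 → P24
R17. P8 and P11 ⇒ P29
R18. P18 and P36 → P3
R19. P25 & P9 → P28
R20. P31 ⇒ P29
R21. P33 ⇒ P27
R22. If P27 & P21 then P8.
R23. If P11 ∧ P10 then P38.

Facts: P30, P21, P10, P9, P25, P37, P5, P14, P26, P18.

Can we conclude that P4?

No

Forward chaining from the given facts derives: P23, P35, P28, P11, P34, P38, P12.
The only rule concluding P4 is R7, which needs P29; that is never established.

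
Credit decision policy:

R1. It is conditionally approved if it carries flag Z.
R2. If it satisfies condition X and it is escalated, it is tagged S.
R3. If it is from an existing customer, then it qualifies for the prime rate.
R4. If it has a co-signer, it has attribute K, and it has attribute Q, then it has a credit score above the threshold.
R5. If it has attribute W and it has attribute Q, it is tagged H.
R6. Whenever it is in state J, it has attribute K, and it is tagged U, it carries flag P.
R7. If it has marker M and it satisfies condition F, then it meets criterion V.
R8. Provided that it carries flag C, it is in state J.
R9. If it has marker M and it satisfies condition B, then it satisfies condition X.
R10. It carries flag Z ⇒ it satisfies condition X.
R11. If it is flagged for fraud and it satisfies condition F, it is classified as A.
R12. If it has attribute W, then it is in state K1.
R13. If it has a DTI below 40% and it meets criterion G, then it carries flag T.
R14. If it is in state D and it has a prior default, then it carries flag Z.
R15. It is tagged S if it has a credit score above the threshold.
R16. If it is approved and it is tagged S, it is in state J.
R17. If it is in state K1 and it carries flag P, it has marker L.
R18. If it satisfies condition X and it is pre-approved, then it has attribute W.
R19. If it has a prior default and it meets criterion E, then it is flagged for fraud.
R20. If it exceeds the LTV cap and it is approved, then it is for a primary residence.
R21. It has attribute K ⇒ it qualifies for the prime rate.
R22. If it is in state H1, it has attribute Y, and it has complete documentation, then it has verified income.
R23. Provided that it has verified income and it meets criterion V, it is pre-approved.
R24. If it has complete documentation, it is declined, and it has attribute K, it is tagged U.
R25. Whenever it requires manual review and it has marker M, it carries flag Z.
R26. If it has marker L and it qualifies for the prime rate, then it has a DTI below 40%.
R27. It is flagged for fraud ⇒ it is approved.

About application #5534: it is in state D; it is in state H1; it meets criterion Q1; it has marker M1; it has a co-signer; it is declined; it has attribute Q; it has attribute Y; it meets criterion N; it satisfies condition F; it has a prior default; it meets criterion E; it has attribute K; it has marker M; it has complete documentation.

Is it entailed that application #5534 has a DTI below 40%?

By R4 (it has a co-signer, it has attribute K, it has attribute Q): it has a credit score above the threshold.
By R7 (it has marker M, it satisfies condition F): it meets criterion V.
By R14 (it is in state D, it has a prior default): it carries flag Z.
By R15 (it has a credit score above the threshold): it is tagged S.
By R19 (it has a prior default, it meets criterion E): it is flagged for fraud.
By R21 (it has attribute K): it qualifies for the prime rate.
By R22 (it is in state H1, it has attribute Y, it has complete documentation): it has verified income.
By R23 (it has verified income, it meets criterion V): it is pre-approved.
By R24 (it has complete documentation, it is declined, it has attribute K): it is tagged U.
By R27 (it is flagged for fraud): it is approved.
By R10 (it carries flag Z): it satisfies condition X.
By R16 (it is approved, it is tagged S): it is in state J.
By R18 (it satisfies condition X, it is pre-approved): it has attribute W.
By R6 (it is in state J, it has attribute K, it is tagged U): it carries flag P.
By R12 (it has attribute W): it is in state K1.
By R17 (it is in state K1, it carries flag P): it has marker L.
By R26 (it has marker L, it qualifies for the prime rate): it has a DTI below 40%.

Yes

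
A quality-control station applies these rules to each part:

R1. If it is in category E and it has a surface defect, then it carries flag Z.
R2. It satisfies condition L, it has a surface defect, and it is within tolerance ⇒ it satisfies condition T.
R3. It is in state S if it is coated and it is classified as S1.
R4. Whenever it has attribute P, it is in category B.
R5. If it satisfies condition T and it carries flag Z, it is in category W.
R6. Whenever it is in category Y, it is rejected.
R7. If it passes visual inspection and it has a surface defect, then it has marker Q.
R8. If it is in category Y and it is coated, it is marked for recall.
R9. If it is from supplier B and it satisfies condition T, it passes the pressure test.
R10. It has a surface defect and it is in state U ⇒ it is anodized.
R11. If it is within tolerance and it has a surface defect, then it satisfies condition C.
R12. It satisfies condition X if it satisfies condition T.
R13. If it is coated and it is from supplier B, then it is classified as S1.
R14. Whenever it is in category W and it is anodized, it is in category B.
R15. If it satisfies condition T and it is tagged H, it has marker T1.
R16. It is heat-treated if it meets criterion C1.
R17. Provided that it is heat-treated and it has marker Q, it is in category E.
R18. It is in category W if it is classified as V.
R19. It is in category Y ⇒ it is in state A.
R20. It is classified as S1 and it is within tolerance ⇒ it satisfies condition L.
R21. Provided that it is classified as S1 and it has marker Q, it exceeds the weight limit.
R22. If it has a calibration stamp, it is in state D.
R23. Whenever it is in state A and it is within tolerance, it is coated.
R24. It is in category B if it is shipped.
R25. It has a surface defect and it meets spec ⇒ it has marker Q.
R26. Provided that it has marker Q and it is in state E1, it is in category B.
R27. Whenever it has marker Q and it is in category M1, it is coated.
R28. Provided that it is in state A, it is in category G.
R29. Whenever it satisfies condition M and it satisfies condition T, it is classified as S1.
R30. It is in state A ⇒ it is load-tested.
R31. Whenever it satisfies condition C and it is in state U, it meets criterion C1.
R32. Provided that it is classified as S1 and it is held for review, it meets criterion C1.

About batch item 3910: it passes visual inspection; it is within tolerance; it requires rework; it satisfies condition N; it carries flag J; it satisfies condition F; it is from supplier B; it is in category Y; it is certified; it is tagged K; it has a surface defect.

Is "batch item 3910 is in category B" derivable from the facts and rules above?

No

Forward chaining from the given facts derives: is rejected, has marker Q, satisfies condition C, is in state A, is coated, is in category G, is load-tested, is marked for recall, is classified as S1, satisfies condition L, exceeds the weight limit, satisfies condition T, is in state S, passes the pressure test, satisfies condition X.
Rules concluding "it is in category B": R4 needs "it has attribute P"; R14 needs "it is in category W"; R24 needs "it is shipped"; R26 needs "it is in state E1" — none of these are established.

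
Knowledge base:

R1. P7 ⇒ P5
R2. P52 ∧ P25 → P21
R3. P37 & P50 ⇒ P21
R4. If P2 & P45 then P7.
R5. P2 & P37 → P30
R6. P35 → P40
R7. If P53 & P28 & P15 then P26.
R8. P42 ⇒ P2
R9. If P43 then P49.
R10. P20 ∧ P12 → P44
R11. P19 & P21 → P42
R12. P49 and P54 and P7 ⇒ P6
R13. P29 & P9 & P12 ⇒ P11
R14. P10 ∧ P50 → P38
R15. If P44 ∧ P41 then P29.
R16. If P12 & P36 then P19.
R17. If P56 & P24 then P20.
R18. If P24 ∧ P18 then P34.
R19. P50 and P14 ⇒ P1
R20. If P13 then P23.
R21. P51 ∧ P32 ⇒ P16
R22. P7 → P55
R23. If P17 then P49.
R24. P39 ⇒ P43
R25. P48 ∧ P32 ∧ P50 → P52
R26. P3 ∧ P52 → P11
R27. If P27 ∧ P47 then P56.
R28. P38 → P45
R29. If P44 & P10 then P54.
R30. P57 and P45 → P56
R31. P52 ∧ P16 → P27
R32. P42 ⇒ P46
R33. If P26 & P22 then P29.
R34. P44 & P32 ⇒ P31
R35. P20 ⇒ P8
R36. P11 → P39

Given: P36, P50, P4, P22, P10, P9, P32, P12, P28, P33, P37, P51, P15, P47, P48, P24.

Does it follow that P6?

No

Forward chaining from the given facts derives: P21, P38, P19, P16, P52, P45, P27, P42, P56, P46, P2, P20, P8, P7, P30, P44, P55, P54, P31, P5.
The only rule concluding P6 is R12, which needs P49; that is never established.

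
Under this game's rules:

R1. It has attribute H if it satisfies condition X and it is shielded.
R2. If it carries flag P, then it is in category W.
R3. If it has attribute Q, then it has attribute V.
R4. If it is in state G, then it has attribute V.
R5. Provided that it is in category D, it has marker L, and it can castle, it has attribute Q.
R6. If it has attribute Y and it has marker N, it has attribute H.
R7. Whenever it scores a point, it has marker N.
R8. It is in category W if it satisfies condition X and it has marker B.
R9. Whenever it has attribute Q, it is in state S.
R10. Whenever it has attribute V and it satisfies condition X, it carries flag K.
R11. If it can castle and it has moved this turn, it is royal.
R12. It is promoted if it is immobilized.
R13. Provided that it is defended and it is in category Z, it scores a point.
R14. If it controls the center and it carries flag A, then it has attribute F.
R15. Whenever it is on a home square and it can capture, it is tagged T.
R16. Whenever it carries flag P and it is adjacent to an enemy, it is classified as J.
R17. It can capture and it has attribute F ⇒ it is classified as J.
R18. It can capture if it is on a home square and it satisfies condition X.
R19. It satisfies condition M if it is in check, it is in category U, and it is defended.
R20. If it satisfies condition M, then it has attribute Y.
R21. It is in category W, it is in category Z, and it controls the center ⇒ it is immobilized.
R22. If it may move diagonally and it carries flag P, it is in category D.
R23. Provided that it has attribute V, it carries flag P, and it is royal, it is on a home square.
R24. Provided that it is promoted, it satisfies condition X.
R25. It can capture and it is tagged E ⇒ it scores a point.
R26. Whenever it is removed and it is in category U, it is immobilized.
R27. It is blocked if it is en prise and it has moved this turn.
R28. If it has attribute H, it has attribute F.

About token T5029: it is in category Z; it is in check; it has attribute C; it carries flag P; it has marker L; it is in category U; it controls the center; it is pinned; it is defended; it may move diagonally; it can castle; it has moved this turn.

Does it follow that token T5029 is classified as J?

By R2 (it carries flag P): it is in category W.
By R11 (it can castle, it has moved this turn): it is royal.
By R13 (it is defended, it is in category Z): it scores a point.
By R19 (it is in check, it is in category U, it is defended): it satisfies condition M.
By R20 (it satisfies condition M): it has attribute Y.
By R21 (it is in category W, it is in category Z, it controls the center): it is immobilized.
By R22 (it may move diagonally, it carries flag P): it is in category D.
By R5 (it is in category D, it has marker L, it can castle): it has attribute Q.
By R7 (it scores a point): it has marker N.
By R12 (it is immobilized): it is promoted.
By R24 (it is promoted): it satisfies condition X.
By R3 (it has attribute Q): it has attribute V.
By R6 (it has attribute Y, it has marker N): it has attribute H.
By R23 (it has attribute V, it carries flag P, it is royal): it is on a home square.
By R28 (it has attribute H): it has attribute F.
By R18 (it is on a home square, it satisfies condition X): it can capture.
By R17 (it can capture, it has attribute F): it is classified as J.

Yes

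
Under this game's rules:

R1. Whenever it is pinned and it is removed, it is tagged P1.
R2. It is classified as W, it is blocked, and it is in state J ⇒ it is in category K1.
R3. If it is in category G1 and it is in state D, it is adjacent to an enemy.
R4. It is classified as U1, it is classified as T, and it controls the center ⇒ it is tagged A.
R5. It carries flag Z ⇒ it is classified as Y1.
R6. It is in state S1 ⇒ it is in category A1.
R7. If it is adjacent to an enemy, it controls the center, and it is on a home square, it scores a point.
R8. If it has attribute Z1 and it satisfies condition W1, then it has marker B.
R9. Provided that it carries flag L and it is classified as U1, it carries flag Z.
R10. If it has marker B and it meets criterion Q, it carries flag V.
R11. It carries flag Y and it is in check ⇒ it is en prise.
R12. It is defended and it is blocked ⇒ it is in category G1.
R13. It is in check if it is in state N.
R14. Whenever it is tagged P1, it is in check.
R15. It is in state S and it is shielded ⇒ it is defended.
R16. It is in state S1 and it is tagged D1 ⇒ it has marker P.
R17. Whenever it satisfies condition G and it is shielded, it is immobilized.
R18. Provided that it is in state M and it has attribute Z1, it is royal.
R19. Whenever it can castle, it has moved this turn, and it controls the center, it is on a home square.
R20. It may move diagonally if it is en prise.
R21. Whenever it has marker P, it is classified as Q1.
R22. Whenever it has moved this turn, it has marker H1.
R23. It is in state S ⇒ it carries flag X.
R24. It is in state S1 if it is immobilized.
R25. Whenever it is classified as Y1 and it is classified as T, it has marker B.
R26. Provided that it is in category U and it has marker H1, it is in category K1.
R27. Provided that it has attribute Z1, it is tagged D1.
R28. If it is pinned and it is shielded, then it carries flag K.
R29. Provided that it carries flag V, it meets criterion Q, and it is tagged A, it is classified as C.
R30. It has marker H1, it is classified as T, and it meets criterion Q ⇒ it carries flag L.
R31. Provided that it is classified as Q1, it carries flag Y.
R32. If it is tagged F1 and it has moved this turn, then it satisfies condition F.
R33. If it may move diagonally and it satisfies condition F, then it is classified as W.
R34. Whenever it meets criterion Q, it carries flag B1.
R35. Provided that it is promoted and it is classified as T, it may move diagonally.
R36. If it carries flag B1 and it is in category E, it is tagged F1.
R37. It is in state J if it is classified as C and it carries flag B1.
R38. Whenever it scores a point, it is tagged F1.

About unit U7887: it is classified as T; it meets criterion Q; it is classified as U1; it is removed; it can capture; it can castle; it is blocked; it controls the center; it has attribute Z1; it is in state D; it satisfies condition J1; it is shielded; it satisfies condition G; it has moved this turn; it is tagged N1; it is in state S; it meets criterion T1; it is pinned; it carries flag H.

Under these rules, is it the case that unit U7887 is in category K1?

By R1 (it is pinned, it is removed): it is tagged P1.
By R4 (it is classified as U1, it is classified as T, it controls the center): it is tagged A.
By R14 (it is tagged P1): it is in check.
By R15 (it is in state S, it is shielded): it is defended.
By R17 (it satisfies condition G, it is shielded): it is immobilized.
By R19 (it can castle, it has moved this turn, it controls the center): it is on a home square.
By R22 (it has moved this turn): it has marker H1.
By R24 (it is immobilized): it is in state S1.
By R27 (it has attribute Z1): it is tagged D1.
By R30 (it has marker H1, it is classified as T, it meets criterion Q): it carries flag L.
By R34 (it meets criterion Q): it carries flag B1.
By R9 (it carries flag L, it is classified as U1): it carries flag Z.
By R12 (it is defended, it is blocked): it is in category G1.
By R16 (it is in state S1, it is tagged D1): it has marker P.
By R21 (it has marker P): it is classified as Q1.
By R31 (it is classified as Q1): it carries flag Y.
By R3 (it is in category G1, it is in state D): it is adjacent to an enemy.
By R5 (it carries flag Z): it is classified as Y1.
By R7 (it is adjacent to an enemy, it controls the center, it is on a home square): it scores a point.
By R11 (it carries flag Y, it is in check): it is en prise.
By R20 (it is en prise): it may move diagonally.
By R25 (it is classified as Y1, it is classified as T): it has marker B.
By R38 (it scores a point): it is tagged F1.
By R10 (it has marker B, it meets criterion Q): it carries flag V.
By R29 (it carries flag V, it meets criterion Q, it is tagged A): it is classified as C.
By R32 (it is tagged F1, it has moved this turn): it satisfies condition F.
By R33 (it may move diagonally, it satisfies condition F): it is classified as W.
By R37 (it is classified as C, it carries flag B1): it is in state J.
By R2 (it is classified as W, it is blocked, it is in state J): it is in category K1.

Yes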